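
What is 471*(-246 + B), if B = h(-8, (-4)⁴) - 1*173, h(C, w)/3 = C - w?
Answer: -570381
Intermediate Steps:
h(C, w) = -3*w + 3*C (h(C, w) = 3*(C - w) = -3*w + 3*C)
B = -965 (B = (-3*(-4)⁴ + 3*(-8)) - 1*173 = (-3*256 - 24) - 173 = (-768 - 24) - 173 = -792 - 173 = -965)
471*(-246 + B) = 471*(-246 - 965) = 471*(-1211) = -570381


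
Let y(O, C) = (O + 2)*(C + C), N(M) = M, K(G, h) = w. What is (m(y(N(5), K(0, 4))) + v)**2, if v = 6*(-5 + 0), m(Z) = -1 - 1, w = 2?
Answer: 1024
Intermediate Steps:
K(G, h) = 2
y(O, C) = 2*C*(2 + O) (y(O, C) = (2 + O)*(2*C) = 2*C*(2 + O))
m(Z) = -2
v = -30 (v = 6*(-5) = -30)
(m(y(N(5), K(0, 4))) + v)**2 = (-2 - 30)**2 = (-32)**2 = 1024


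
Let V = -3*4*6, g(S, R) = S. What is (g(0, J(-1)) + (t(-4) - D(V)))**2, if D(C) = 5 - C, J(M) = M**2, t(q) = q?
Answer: 6561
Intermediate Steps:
V = -72 (V = -12*6 = -72)
(g(0, J(-1)) + (t(-4) - D(V)))**2 = (0 + (-4 - (5 - 1*(-72))))**2 = (0 + (-4 - (5 + 72)))**2 = (0 + (-4 - 1*77))**2 = (0 + (-4 - 77))**2 = (0 - 81)**2 = (-81)**2 = 6561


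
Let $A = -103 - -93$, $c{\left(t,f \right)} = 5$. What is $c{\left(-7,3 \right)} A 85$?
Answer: $-4250$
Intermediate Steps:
$A = -10$ ($A = -103 + 93 = -10$)
$c{\left(-7,3 \right)} A 85 = 5 \left(-10\right) 85 = \left(-50\right) 85 = -4250$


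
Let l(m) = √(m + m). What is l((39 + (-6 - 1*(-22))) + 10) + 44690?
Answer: 44690 + √130 ≈ 44701.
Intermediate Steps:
l(m) = √2*√m (l(m) = √(2*m) = √2*√m)
l((39 + (-6 - 1*(-22))) + 10) + 44690 = √2*√((39 + (-6 - 1*(-22))) + 10) + 44690 = √2*√((39 + (-6 + 22)) + 10) + 44690 = √2*√((39 + 16) + 10) + 44690 = √2*√(55 + 10) + 44690 = √2*√65 + 44690 = √130 + 44690 = 44690 + √130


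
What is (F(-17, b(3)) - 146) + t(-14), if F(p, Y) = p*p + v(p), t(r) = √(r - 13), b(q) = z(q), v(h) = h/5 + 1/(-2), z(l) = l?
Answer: 1391/10 + 3*I*√3 ≈ 139.1 + 5.1962*I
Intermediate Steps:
v(h) = -½ + h/5 (v(h) = h*(⅕) + 1*(-½) = h/5 - ½ = -½ + h/5)
b(q) = q
t(r) = √(-13 + r)
F(p, Y) = -½ + p² + p/5 (F(p, Y) = p*p + (-½ + p/5) = p² + (-½ + p/5) = -½ + p² + p/5)
(F(-17, b(3)) - 146) + t(-14) = ((-½ + (-17)² + (⅕)*(-17)) - 146) + √(-13 - 14) = ((-½ + 289 - 17/5) - 146) + √(-27) = (2851/10 - 146) + 3*I*√3 = 1391/10 + 3*I*√3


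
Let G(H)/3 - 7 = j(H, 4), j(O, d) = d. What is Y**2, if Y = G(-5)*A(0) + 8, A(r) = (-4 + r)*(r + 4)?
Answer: 270400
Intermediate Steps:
G(H) = 33 (G(H) = 21 + 3*4 = 21 + 12 = 33)
A(r) = (-4 + r)*(4 + r)
Y = -520 (Y = 33*(-16 + 0**2) + 8 = 33*(-16 + 0) + 8 = 33*(-16) + 8 = -528 + 8 = -520)
Y**2 = (-520)**2 = 270400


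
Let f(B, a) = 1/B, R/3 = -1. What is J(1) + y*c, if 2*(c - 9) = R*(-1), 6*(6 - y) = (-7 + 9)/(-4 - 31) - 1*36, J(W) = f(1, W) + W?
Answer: 1281/10 ≈ 128.10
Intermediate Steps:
R = -3 (R = 3*(-1) = -3)
J(W) = 1 + W (J(W) = 1/1 + W = 1 + W)
y = 1261/105 (y = 6 - ((-7 + 9)/(-4 - 31) - 1*36)/6 = 6 - (2/(-35) - 36)/6 = 6 - (2*(-1/35) - 36)/6 = 6 - (-2/35 - 36)/6 = 6 - ⅙*(-1262/35) = 6 + 631/105 = 1261/105 ≈ 12.010)
c = 21/2 (c = 9 + (-3*(-1))/2 = 9 + (½)*3 = 9 + 3/2 = 21/2 ≈ 10.500)
J(1) + y*c = (1 + 1) + (1261/105)*(21/2) = 2 + 1261/10 = 1281/10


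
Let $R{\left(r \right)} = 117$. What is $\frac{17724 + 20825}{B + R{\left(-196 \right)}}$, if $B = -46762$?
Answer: $- \frac{38549}{46645} \approx -0.82643$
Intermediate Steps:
$\frac{17724 + 20825}{B + R{\left(-196 \right)}} = \frac{17724 + 20825}{-46762 + 117} = \frac{38549}{-46645} = 38549 \left(- \frac{1}{46645}\right) = - \frac{38549}{46645}$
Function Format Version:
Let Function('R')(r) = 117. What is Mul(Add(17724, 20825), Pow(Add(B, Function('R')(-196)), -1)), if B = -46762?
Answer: Rational(-38549, 46645) ≈ -0.82643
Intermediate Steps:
Mul(Add(17724, 20825), Pow(Add(B, Function('R')(-196)), -1)) = Mul(Add(17724, 20825), Pow(Add(-46762, 117), -1)) = Mul(38549, Pow(-46645, -1)) = Mul(38549, Rational(-1, 46645)) = Rational(-38549, 46645)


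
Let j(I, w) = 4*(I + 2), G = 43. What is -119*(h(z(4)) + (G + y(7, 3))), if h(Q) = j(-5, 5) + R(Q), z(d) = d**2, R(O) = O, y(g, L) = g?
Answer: -6426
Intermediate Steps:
j(I, w) = 8 + 4*I (j(I, w) = 4*(2 + I) = 8 + 4*I)
h(Q) = -12 + Q (h(Q) = (8 + 4*(-5)) + Q = (8 - 20) + Q = -12 + Q)
-119*(h(z(4)) + (G + y(7, 3))) = -119*((-12 + 4**2) + (43 + 7)) = -119*((-12 + 16) + 50) = -119*(4 + 50) = -119*54 = -6426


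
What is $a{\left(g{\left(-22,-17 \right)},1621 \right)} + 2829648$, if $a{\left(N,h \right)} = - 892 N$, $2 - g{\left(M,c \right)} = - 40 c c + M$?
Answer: $-7503280$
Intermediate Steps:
$g{\left(M,c \right)} = 2 - M + 40 c^{2}$ ($g{\left(M,c \right)} = 2 - \left(- 40 c c + M\right) = 2 - \left(- 40 c^{2} + M\right) = 2 - \left(M - 40 c^{2}\right) = 2 - M + 40 c^{2}$)
$a{\left(g{\left(-22,-17 \right)},1621 \right)} + 2829648 = - 892 \left(2 - -22 + 40 \left(-17\right)^{2}\right) + 2829648 = - 892 \left(2 + 22 + 40 \cdot 289\right) + 2829648 = - 892 \left(2 + 22 + 11560\right) + 2829648 = \left(-892\right) 11584 + 2829648 = -10332928 + 2829648 = -7503280$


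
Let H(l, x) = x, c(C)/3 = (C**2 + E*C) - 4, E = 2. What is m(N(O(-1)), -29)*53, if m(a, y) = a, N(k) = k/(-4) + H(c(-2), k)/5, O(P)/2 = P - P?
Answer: 0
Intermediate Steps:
O(P) = 0 (O(P) = 2*(P - P) = 2*0 = 0)
c(C) = -12 + 3*C**2 + 6*C (c(C) = 3*((C**2 + 2*C) - 4) = 3*(-4 + C**2 + 2*C) = -12 + 3*C**2 + 6*C)
N(k) = -k/20 (N(k) = k/(-4) + k/5 = k*(-1/4) + k*(1/5) = -k/4 + k/5 = -k/20)
m(N(O(-1)), -29)*53 = -1/20*0*53 = 0*53 = 0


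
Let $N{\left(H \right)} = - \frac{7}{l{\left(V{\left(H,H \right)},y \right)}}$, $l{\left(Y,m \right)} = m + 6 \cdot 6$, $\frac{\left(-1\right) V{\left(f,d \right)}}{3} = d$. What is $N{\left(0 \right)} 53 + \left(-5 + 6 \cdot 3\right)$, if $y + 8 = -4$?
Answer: $- \frac{59}{24} \approx -2.4583$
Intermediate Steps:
$y = -12$ ($y = -8 - 4 = -12$)
$V{\left(f,d \right)} = - 3 d$
$l{\left(Y,m \right)} = 36 + m$ ($l{\left(Y,m \right)} = m + 36 = 36 + m$)
$N{\left(H \right)} = - \frac{7}{24}$ ($N{\left(H \right)} = - \frac{7}{36 - 12} = - \frac{7}{24}$)
$N{\left(0 \right)} 53 + \left(-5 + 6 \cdot 3\right) = \left(- \frac{7}{24}\right) 53 + \left(-5 + 6 \cdot 3\right) = - \frac{371}{24} + \left(-5 + 18\right) = - \frac{371}{24} + 13 = - \frac{59}{24}$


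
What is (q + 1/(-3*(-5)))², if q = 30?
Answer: 203401/225 ≈ 904.00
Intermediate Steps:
(q + 1/(-3*(-5)))² = (30 + 1/(-3*(-5)))² = (30 + 1/15)² = (451/15)² = 203401/225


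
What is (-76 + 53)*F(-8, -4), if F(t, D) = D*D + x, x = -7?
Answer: -207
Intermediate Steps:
F(t, D) = -7 + D² (F(t, D) = D*D - 7 = D² - 7 = -7 + D²)
(-76 + 53)*F(-8, -4) = (-76 + 53)*(-7 + (-4)²) = -23*(-7 + 16) = -23*9 = -207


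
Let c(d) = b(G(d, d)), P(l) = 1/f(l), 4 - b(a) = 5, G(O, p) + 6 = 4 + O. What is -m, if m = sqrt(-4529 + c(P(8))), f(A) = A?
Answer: -I*sqrt(4530) ≈ -67.305*I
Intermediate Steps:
G(O, p) = -2 + O (G(O, p) = -6 + (4 + O) = -2 + O)
b(a) = -1 (b(a) = 4 - 1*5 = 4 - 5 = -1)
P(l) = 1/l
c(d) = -1
m = I*sqrt(4530) (m = sqrt(-4529 - 1) = sqrt(-4530) = I*sqrt(4530) ≈ 67.305*I)
-m = -I*sqrt(4530)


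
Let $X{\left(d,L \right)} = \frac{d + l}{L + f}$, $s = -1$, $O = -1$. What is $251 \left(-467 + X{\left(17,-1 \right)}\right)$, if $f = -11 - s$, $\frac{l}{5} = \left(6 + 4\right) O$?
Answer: $-116464$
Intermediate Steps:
$l = -50$ ($l = 5 \left(6 + 4\right) \left(-1\right) = 5 \cdot 10 \left(-1\right) = 5 \left(-10\right) = -50$)
$f = -10$ ($f = -11 - -1 = -11 + 1 = -10$)
$X{\left(d,L \right)} = \frac{-50 + d}{-10 + L}$ ($X{\left(d,L \right)} = \frac{d - 50}{L - 10} = \frac{-50 + d}{-10 + L}$)
$251 \left(-467 + X{\left(17,-1 \right)}\right) = 251 \left(-467 + \frac{-50 + 17}{-10 - 1}\right) = 251 \left(-467 + \frac{1}{-11} \left(-33\right)\right) = 251 \left(-467 - -3\right) = 251 \left(-467 + 3\right) = 251 \left(-464\right) = -116464$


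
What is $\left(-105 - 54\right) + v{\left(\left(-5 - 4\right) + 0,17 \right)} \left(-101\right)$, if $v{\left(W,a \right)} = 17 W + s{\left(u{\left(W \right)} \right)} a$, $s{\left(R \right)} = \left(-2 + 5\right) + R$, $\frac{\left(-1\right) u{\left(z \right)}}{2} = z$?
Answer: $-20763$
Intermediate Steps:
$u{\left(z \right)} = - 2 z$
$s{\left(R \right)} = 3 + R$
$v{\left(W,a \right)} = 17 W + a \left(3 - 2 W\right)$ ($v{\left(W,a \right)} = 17 W + \left(3 - 2 W\right) a = 17 W + a \left(3 - 2 W\right)$)
$\left(-105 - 54\right) + v{\left(\left(-5 - 4\right) + 0,17 \right)} \left(-101\right) = \left(-105 - 54\right) + \left(17 \left(\left(-5 - 4\right) + 0\right) - 17 \left(-3 + 2 \left(\left(-5 - 4\right) + 0\right)\right)\right) \left(-101\right) = -159 + \left(17 \left(-9 + 0\right) - 17 \left(-3 + 2 \left(-9 + 0\right)\right)\right) \left(-101\right) = -159 + \left(17 \left(-9\right) - 17 \left(-3 + 2 \left(-9\right)\right)\right) \left(-101\right) = -159 + \left(-153 - 17 \left(-3 - 18\right)\right) \left(-101\right) = -159 + \left(-153 - 17 \left(-21\right)\right) \left(-101\right) = -159 + \left(-153 + 357\right) \left(-101\right) = -159 + 204 \left(-101\right) = -159 - 20604 = -20763$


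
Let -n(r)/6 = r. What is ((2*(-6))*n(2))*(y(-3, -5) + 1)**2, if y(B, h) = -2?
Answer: 144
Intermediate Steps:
n(r) = -6*r
((2*(-6))*n(2))*(y(-3, -5) + 1)**2 = ((2*(-6))*(-6*2))*(-2 + 1)**2 = -12*(-12)*(-1)**2 = 144*1 = 144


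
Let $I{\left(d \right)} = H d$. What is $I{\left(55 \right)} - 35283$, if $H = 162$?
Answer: $-26373$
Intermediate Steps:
$I{\left(d \right)} = 162 d$
$I{\left(55 \right)} - 35283 = 162 \cdot 55 - 35283 = 8910 - 35283 = -26373$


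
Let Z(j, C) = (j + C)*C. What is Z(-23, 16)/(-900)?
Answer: 28/225 ≈ 0.12444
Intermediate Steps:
Z(j, C) = C*(C + j) (Z(j, C) = (C + j)*C = C*(C + j))
Z(-23, 16)/(-900) = (16*(16 - 23))/(-900) = (16*(-7))*(-1/900) = -112*(-1/900) = 28/225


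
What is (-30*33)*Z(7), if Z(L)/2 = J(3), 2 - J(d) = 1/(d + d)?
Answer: -3630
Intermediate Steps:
J(d) = 2 - 1/(2*d) (J(d) = 2 - 1/(d + d) = 2 - 1/(2*d))
Z(L) = 11/3 (Z(L) = 2*(2 - ½/3) = 2*(2 - ½*⅓) = 2*(2 - ⅙) = 2*(11/6) = 11/3)
(-30*33)*Z(7) = -30*33*(11/3) = -990*11/3 = -3630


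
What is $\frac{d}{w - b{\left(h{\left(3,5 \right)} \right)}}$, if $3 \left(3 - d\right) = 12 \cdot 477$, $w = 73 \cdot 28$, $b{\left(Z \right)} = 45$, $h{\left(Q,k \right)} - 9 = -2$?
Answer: $- \frac{1905}{1999} \approx -0.95298$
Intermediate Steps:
$h{\left(Q,k \right)} = 7$ ($h{\left(Q,k \right)} = 9 - 2 = 7$)
$w = 2044$
$d = -1905$ ($d = 3 - \frac{12 \cdot 477}{3} = 3 - 1908 = -1905$)
$\frac{d}{w - b{\left(h{\left(3,5 \right)} \right)}} = - \frac{1905}{2044 - 45} = - \frac{1905}{1999}$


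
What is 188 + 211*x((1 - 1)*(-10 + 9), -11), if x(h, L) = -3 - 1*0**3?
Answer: -445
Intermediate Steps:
x(h, L) = -3 (x(h, L) = -3 - 1*0 = -3 + 0 = -3)
188 + 211*x((1 - 1)*(-10 + 9), -11) = 188 + 211*(-3) = 188 - 633 = -445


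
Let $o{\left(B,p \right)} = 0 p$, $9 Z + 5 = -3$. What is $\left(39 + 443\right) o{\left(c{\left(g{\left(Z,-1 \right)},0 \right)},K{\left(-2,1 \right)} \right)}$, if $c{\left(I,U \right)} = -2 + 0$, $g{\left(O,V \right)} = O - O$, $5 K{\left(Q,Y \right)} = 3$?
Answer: $0$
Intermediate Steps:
$K{\left(Q,Y \right)} = \frac{3}{5}$ ($K{\left(Q,Y \right)} = \frac{1}{5} \cdot 3 = \frac{3}{5}$)
$Z = - \frac{8}{9}$ ($Z = - \frac{5}{9} + \frac{1}{9} \left(-3\right) = - \frac{5}{9} - \frac{1}{3} = - \frac{8}{9} \approx -0.88889$)
$g{\left(O,V \right)} = 0$
$c{\left(I,U \right)} = -2$
$o{\left(B,p \right)} = 0$
$\left(39 + 443\right) o{\left(c{\left(g{\left(Z,-1 \right)},0 \right)},K{\left(-2,1 \right)} \right)} = \left(39 + 443\right) 0 = 482 \cdot 0 = 0$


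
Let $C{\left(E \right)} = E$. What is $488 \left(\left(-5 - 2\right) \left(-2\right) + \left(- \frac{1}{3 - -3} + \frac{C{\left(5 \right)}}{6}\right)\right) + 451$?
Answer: $\frac{22825}{3} \approx 7608.3$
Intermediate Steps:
$488 \left(\left(-5 - 2\right) \left(-2\right) + \left(- \frac{1}{3 - -3} + \frac{C{\left(5 \right)}}{6}\right)\right) + 451 = 488 \left(\left(-5 - 2\right) \left(-2\right) + \left(- \frac{1}{3 - -3} + \frac{5}{6}\right)\right) + 451 = 488 \left(\left(-5 - 2\right) \left(-2\right) + \left(- \frac{1}{3 + 3} + 5 \cdot \frac{1}{6}\right)\right) + 451 = 488 \left(\left(-7\right) \left(-2\right) + \left(- \frac{1}{6} + \frac{5}{6}\right)\right) + 451 = 488 \left(14 + \left(\left(-1\right) \frac{1}{6} + \frac{5}{6}\right)\right) + 451 = 488 \left(14 + \left(- \frac{1}{6} + \frac{5}{6}\right)\right) + 451 = 488 \left(14 + \frac{2}{3}\right) + 451 = 488 \cdot \frac{44}{3} + 451 = \frac{21472}{3} + 451 = \frac{22825}{3}$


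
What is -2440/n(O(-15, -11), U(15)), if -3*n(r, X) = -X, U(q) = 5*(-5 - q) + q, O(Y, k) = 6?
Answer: 1464/17 ≈ 86.118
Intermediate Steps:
U(q) = -25 - 4*q (U(q) = (-25 - 5*q) + q = -25 - 4*q)
n(r, X) = X/3 (n(r, X) = -(-1)*X/3 = X/3)
-2440/n(O(-15, -11), U(15)) = -2440*3/(-25 - 4*15) = -2440*3/(-25 - 60) = -2440/((⅓)*(-85)) = -2440/(-85/3) = -2440*(-3/85) = 1464/17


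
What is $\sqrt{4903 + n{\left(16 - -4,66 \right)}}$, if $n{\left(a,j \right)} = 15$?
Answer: $\sqrt{4918} \approx 70.128$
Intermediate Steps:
$\sqrt{4903 + n{\left(16 - -4,66 \right)}} = \sqrt{4903 + 15} = \sqrt{4918}$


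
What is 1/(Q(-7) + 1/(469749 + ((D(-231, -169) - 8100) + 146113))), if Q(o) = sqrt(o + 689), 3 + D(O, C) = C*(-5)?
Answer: -608604/252612001252511 + 370398828816*sqrt(682)/252612001252511 ≈ 0.038292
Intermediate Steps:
D(O, C) = -3 - 5*C (D(O, C) = -3 + C*(-5) = -3 - 5*C)
Q(o) = sqrt(689 + o)
1/(Q(-7) + 1/(469749 + ((D(-231, -169) - 8100) + 146113))) = 1/(sqrt(689 - 7) + 1/(469749 + (((-3 - 5*(-169)) - 8100) + 146113))) = 1/(sqrt(682) + 1/(469749 + (((-3 + 845) - 8100) + 146113))) = 1/(sqrt(682) + 1/(469749 + ((842 - 8100) + 146113))) = 1/(sqrt(682) + 1/(469749 + (-7258 + 146113))) = 1/(sqrt(682) + 1/(469749 + 138855)) = 1/(sqrt(682) + 1/608604) = 1/(1/608604 + sqrt(682))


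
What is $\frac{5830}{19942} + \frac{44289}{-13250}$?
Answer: $- \frac{402981869}{132115750} \approx -3.0502$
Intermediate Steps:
$\frac{5830}{19942} + \frac{44289}{-13250} = 5830 \cdot \frac{1}{19942} + 44289 \left(- \frac{1}{13250}\right) = \frac{2915}{9971} - \frac{44289}{13250} = - \frac{402981869}{132115750}$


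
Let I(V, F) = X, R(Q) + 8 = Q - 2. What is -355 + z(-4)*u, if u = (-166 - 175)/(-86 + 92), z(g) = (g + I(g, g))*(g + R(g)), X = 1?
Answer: -3424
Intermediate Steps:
R(Q) = -10 + Q (R(Q) = -8 + (Q - 2) = -8 + (-2 + Q) = -10 + Q)
I(V, F) = 1
z(g) = (1 + g)*(-10 + 2*g) (z(g) = (g + 1)*(g + (-10 + g)) = (1 + g)*(-10 + 2*g))
u = -341/6 ≈ -56.833
-355 + z(-4)*u = -355 + (-10 - 8*(-4) + 2*(-4)²)*(-341/6) = -355 + (-10 + 32 + 2*16)*(-341/6) = -355 + (-10 + 32 + 32)*(-341/6) = -355 + 54*(-341/6) = -355 - 3069 = -3424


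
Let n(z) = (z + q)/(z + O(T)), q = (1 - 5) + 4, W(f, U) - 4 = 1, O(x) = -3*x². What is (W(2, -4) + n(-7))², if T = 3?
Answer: 31329/1156 ≈ 27.101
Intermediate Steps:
W(f, U) = 5 (W(f, U) = 4 + 1 = 5)
q = 0 (q = -4 + 4 = 0)
n(z) = z/(-27 + z) (n(z) = (z + 0)/(z - 3*3²) = z/(z - 3*9) = z/(z - 27) = z/(-27 + z))
(W(2, -4) + n(-7))² = (5 - 7/(-27 - 7))² = (5 - 7/(-34))² = (5 - 7*(-1/34))² = (5 + 7/34)² = (177/34)² = 31329/1156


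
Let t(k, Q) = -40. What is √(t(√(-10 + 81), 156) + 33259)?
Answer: 3*√3691 ≈ 182.26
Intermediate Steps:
√(t(√(-10 + 81), 156) + 33259) = √(-40 + 33259) = √33219 = 3*√3691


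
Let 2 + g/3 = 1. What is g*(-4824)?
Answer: 14472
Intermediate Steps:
g = -3 (g = -6 + 3*1 = -6 + 3 = -3)
g*(-4824) = -3*(-4824) = 14472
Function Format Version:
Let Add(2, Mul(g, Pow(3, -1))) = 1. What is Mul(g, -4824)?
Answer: 14472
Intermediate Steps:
g = -3 (g = Add(-6, Mul(3, 1)) = Add(-6, 3) = -3)
Mul(g, -4824) = Mul(-3, -4824) = 14472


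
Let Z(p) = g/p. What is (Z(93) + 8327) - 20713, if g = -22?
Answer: -1151920/93 ≈ -12386.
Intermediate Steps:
Z(p) = -22/p
(Z(93) + 8327) - 20713 = (-22/93 + 8327) - 20713 = 774389/93 - 20713 = -1151920/93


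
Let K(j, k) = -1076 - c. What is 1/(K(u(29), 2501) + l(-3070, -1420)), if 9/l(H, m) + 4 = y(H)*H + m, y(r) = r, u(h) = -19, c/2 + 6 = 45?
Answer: -9423476/10874691295 ≈ -0.00086655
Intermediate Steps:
c = 78 (c = -12 + 2*45 = -12 + 90 = 78)
K(j, k) = -1154 (K(j, k) = -1076 - 1*78 = -1076 - 78 = -1154)
l(H, m) = 9/(-4 + m + H**2) (l(H, m) = 9/(-4 + (H*H + m)) = 9/(-4 + (H**2 + m)) = 9/(-4 + (m + H**2)) = 9/(-4 + m + H**2))
1/(K(u(29), 2501) + l(-3070, -1420)) = 1/(-1154 + 9/(-4 - 1420 + (-3070)**2)) = 1/(-1154 + 9/(-4 - 1420 + 9424900)) = 1/(-1154 + 9/9423476) = 1/(-10874691295/9423476) = -9423476/10874691295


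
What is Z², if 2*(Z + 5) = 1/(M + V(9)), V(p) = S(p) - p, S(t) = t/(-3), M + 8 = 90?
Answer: 488601/19600 ≈ 24.929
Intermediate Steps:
M = 82 (M = -8 + 90 = 82)
S(t) = -t/3 (S(t) = t*(-⅓) = -t/3)
V(p) = -4*p/3 (V(p) = -p/3 - p = -4*p/3)
Z = -699/140 (Z = -5 + 1/(2*(82 - 4/3*9)) = -5 + 1/(2*(82 - 12)) = -5 + (½)/70 = -5 + (½)*(1/70) = -5 + 1/140 = -699/140 ≈ -4.9929)
Z² = (-699/140)² = 488601/19600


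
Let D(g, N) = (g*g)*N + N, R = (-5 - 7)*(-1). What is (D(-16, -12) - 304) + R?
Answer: -3376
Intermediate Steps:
R = 12 (R = -12*(-1) = 12)
D(g, N) = N + N*g² (D(g, N) = g²*N + N = N*g² + N = N + N*g²)
(D(-16, -12) - 304) + R = (-12*(1 + (-16)²) - 304) + 12 = (-12*(1 + 256) - 304) + 12 = (-12*257 - 304) + 12 = (-3084 - 304) + 12 = -3388 + 12 = -3376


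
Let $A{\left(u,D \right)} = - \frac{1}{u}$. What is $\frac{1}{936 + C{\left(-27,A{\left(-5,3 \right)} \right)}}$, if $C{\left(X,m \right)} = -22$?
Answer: $\frac{1}{914} \approx 0.0010941$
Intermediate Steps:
$\frac{1}{936 + C{\left(-27,A{\left(-5,3 \right)} \right)}} = \frac{1}{936 - 22} = \frac{1}{914}$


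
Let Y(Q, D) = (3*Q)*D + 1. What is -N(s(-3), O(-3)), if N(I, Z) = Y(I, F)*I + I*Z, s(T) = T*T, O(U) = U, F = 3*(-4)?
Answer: 2934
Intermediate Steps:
F = -12
Y(Q, D) = 1 + 3*D*Q (Y(Q, D) = 3*D*Q + 1 = 1 + 3*D*Q)
s(T) = T²
N(I, Z) = I*Z + I*(1 - 36*I) (N(I, Z) = (1 + 3*(-12)*I)*I + I*Z = (1 - 36*I)*I + I*Z = I*(1 - 36*I) + I*Z = I*Z + I*(1 - 36*I))
-N(s(-3), O(-3)) = -(-3)²*(1 - 3 - 36*(-3)²) = -9*(1 - 3 - 36*9) = -9*(1 - 3 - 324) = -9*(-326) = -1*(-2934) = 2934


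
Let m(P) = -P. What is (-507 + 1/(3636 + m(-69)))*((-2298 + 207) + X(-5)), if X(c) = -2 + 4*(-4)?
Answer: 69502058/65 ≈ 1.0693e+6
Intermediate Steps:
X(c) = -18 (X(c) = -2 - 16 = -18)
(-507 + 1/(3636 + m(-69)))*((-2298 + 207) + X(-5)) = (-507 + 1/(3636 - 1*(-69)))*((-2298 + 207) - 18) = (-507 + 1/(3636 + 69))*(-2091 - 18) = (-507 + 1/3705)*(-2109) = -1878434/3705*(-2109) = 69502058/65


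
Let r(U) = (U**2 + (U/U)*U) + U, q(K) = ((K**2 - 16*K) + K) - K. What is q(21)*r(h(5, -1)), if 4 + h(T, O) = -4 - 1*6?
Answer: 17640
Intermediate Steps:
h(T, O) = -14 (h(T, O) = -4 + (-4 - 1*6) = -4 + (-4 - 6) = -4 - 10 = -14)
q(K) = K**2 - 16*K (q(K) = (K**2 - 15*K) - K = K**2 - 16*K)
r(U) = U**2 + 2*U (r(U) = (U**2 + 1*U) + U = (U**2 + U) + U = (U + U**2) + U = U**2 + 2*U)
q(21)*r(h(5, -1)) = (21*(-16 + 21))*(-14*(2 - 14)) = (21*5)*(-14*(-12)) = 105*168 = 17640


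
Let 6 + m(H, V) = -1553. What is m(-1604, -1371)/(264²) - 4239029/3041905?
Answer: -300185695079/212008610880 ≈ -1.4159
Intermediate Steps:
m(H, V) = -1559 (m(H, V) = -6 - 1553 = -1559)
m(-1604, -1371)/(264²) - 4239029/3041905 = -1559/(264²) - 4239029/3041905 = -1559/69696 - 4239029*1/3041905 = -1559*1/69696 - 4239029/3041905 = -1559/69696 - 4239029/3041905 = -300185695079/212008610880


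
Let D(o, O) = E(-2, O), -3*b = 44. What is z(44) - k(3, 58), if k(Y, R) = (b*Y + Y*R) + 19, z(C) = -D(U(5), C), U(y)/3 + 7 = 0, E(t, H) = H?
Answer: -193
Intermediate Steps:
b = -44/3 (b = -⅓*44 = -44/3 ≈ -14.667)
U(y) = -21 (U(y) = -21 + 3*0 = -21 + 0 = -21)
D(o, O) = O
z(C) = -C
k(Y, R) = 19 - 44*Y/3 + R*Y (k(Y, R) = (-44*Y/3 + Y*R) + 19 = (-44*Y/3 + R*Y) + 19 = 19 - 44*Y/3 + R*Y)
z(44) - k(3, 58) = -1*44 - (19 - 44/3*3 + 58*3) = -44 - (19 - 44 + 174) = -44 - 1*149 = -44 - 149 = -193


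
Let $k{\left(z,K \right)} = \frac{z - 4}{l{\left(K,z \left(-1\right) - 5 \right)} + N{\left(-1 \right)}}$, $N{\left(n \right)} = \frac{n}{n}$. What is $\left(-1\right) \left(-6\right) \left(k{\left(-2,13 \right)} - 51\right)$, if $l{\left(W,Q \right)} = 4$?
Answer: $- \frac{1566}{5} \approx -313.2$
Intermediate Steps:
$N{\left(n \right)} = 1$
$k{\left(z,K \right)} = - \frac{4}{5} + \frac{z}{5}$ ($k{\left(z,K \right)} = \frac{z - 4}{4 + 1} = \frac{-4 + z}{5} = \left(-4 + z\right) \frac{1}{5} = - \frac{4}{5} + \frac{z}{5}$)
$\left(-1\right) \left(-6\right) \left(k{\left(-2,13 \right)} - 51\right) = \left(-1\right) \left(-6\right) \left(\left(- \frac{4}{5} + \frac{1}{5} \left(-2\right)\right) - 51\right) = 6 \left(\left(- \frac{4}{5} - \frac{2}{5}\right) - 51\right) = 6 \left(- \frac{6}{5} - 51\right) = 6 \left(- \frac{261}{5}\right) = - \frac{1566}{5}$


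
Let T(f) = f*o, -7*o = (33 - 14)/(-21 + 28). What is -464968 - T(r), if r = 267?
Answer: -22778359/49 ≈ -4.6486e+5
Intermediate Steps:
o = -19/49 (o = -(33 - 14)/(7*(-21 + 28)) = -19/(7*7) = -1/7*19/7 = -19/49 ≈ -0.38775)
T(f) = -19*f/49 (T(f) = f*(-19/49) = -19*f/49)
-464968 - T(r) = -464968 - (-19)*267/49 = -464968 - 1*(-5073/49) = -464968 + 5073/49 = -22778359/49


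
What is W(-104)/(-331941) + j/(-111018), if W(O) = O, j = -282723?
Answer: 31286300405/12283808646 ≈ 2.5470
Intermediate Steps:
W(-104)/(-331941) + j/(-111018) = -104/(-331941) - 282723/(-111018) = -104*(-1/331941) - 282723*(-1/111018) = 104/331941 + 94241/37006 = 31286300405/12283808646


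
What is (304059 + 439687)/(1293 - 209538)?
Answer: -743746/208245 ≈ -3.5715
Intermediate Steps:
(304059 + 439687)/(1293 - 209538) = 743746/(-208245) = 743746*(-1/208245) = -743746/208245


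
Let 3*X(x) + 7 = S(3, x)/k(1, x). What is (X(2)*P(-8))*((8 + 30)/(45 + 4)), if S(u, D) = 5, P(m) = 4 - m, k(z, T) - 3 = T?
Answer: -912/49 ≈ -18.612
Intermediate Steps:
k(z, T) = 3 + T
X(x) = -7/3 + 5/(3*(3 + x)) (X(x) = -7/3 + (5/(3 + x))/3 = -7/3 + 5/(3*(3 + x)))
(X(2)*P(-8))*((8 + 30)/(45 + 4)) = (((-16 - 7*2)/(3*(3 + 2)))*(4 - 1*(-8)))*((8 + 30)/(45 + 4)) = (((⅓)*(-16 - 14)/5)*(4 + 8))*(38/49) = (((⅓)*(⅕)*(-30))*12)*(38*(1/49)) = -2*12*(38/49) = -24*38/49 = -912/49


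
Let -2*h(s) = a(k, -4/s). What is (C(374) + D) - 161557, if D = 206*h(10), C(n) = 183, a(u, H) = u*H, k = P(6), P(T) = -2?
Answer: -807282/5 ≈ -1.6146e+5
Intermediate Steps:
k = -2
a(u, H) = H*u
h(s) = -4/s (h(s) = -(-4/s)*(-2)/2 = -4/s)
D = -412/5 (D = 206*(-4/10) = 206*(-4*⅒) = 206*(-⅖) = -412/5 ≈ -82.400)
(C(374) + D) - 161557 = (183 - 412/5) - 161557 = 503/5 - 161557 = -807282/5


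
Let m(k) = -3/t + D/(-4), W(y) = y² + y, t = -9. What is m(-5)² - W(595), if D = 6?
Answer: -12766271/36 ≈ -3.5462e+5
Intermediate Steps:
W(y) = y + y²
m(k) = -7/6 (m(k) = -3/(-9) + 6/(-4) = -3*(-⅑) + 6*(-¼) = ⅓ - 3/2 = -7/6)
m(-5)² - W(595) = (-7/6)² - 595*(1 + 595) = 49/36 - 595*596 = 49/36 - 1*354620 = 49/36 - 354620 = -12766271/36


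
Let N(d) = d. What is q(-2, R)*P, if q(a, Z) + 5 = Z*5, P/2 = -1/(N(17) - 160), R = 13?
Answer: 120/143 ≈ 0.83916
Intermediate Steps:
P = 2/143 (P = 2*(-1/(17 - 160)) = 2*(-1/(-143)) = 2*(-1*(-1/143)) = 2*(1/143) = 2/143 ≈ 0.013986)
q(a, Z) = -5 + 5*Z (q(a, Z) = -5 + Z*5 = -5 + 5*Z)
q(-2, R)*P = (-5 + 5*13)*(2/143) = (-5 + 65)*(2/143) = 60*(2/143) = 120/143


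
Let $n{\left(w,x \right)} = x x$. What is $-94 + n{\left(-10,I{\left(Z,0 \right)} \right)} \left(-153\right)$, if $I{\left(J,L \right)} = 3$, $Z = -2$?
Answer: $-1471$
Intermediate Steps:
$n{\left(w,x \right)} = x^{2}$
$-94 + n{\left(-10,I{\left(Z,0 \right)} \right)} \left(-153\right) = -94 + 3^{2} \left(-153\right) = -94 + 9 \left(-153\right) = -94 - 1377 = -1471$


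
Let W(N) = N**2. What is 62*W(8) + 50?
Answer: 4018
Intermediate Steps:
62*W(8) + 50 = 62*8**2 + 50 = 62*64 + 50 = 3968 + 50 = 4018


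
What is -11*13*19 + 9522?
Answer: 6805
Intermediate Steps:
-11*13*19 + 9522 = -143*19 + 9522 = -2717 + 9522 = 6805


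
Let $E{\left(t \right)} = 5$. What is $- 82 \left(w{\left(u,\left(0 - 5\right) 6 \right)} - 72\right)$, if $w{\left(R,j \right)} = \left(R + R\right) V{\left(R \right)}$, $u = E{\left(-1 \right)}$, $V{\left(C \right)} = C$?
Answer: $1804$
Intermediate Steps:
$u = 5$
$w{\left(R,j \right)} = 2 R^{2}$ ($w{\left(R,j \right)} = \left(R + R\right) R = 2 R R = 2 R^{2}$)
$- 82 \left(w{\left(u,\left(0 - 5\right) 6 \right)} - 72\right) = - 82 \left(2 \cdot 5^{2} - 72\right) = - 82 \left(2 \cdot 25 - 72\right) = - 82 \left(50 - 72\right) = \left(-82\right) \left(-22\right) = 1804$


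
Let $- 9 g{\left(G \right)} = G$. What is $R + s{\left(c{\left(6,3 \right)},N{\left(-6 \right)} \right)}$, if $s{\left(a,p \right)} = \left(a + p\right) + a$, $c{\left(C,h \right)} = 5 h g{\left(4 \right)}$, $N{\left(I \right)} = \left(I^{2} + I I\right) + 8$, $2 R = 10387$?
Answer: $\frac{31561}{6} \approx 5260.2$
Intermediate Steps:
$R = \frac{10387}{2}$ ($R = \frac{1}{2} \cdot 10387 = \frac{10387}{2} \approx 5193.5$)
$g{\left(G \right)} = - \frac{G}{9}$
$N{\left(I \right)} = 8 + 2 I^{2}$ ($N{\left(I \right)} = \left(I^{2} + I^{2}\right) + 8 = 2 I^{2} + 8 = 8 + 2 I^{2}$)
$c{\left(C,h \right)} = - \frac{20 h}{9}$ ($c{\left(C,h \right)} = 5 h \left(\left(- \frac{1}{9}\right) 4\right) = 5 h \left(- \frac{4}{9}\right) = - \frac{20 h}{9}$)
$s{\left(a,p \right)} = p + 2 a$
$R + s{\left(c{\left(6,3 \right)},N{\left(-6 \right)} \right)} = \frac{10387}{2} + \left(\left(8 + 2 \left(-6\right)^{2}\right) + 2 \left(\left(- \frac{20}{9}\right) 3\right)\right) = \frac{10387}{2} + \left(\left(8 + 2 \cdot 36\right) + 2 \left(- \frac{20}{3}\right)\right) = \frac{10387}{2} + \left(\left(8 + 72\right) - \frac{40}{3}\right) = \frac{10387}{2} + \left(80 - \frac{40}{3}\right) = \frac{10387}{2} + \frac{200}{3} = \frac{31561}{6}$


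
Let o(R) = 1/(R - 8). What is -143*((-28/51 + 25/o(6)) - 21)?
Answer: 521807/51 ≈ 10232.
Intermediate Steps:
o(R) = 1/(-8 + R)
-143*((-28/51 + 25/o(6)) - 21) = -143*((-28/51 + 25/(1/(-8 + 6))) - 21) = -143*((-28*1/51 + 25/(1/(-2))) - 21) = -143*((-28/51 + 25/(-1/2)) - 21) = -143*((-28/51 + 25*(-2)) - 21) = -143*((-28/51 - 50) - 21) = -143*(-2578/51 - 21) = -143*(-3649/51) = 521807/51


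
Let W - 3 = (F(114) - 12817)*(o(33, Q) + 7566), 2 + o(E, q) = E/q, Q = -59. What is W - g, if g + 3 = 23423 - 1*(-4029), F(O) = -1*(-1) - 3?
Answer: -5722008331/59 ≈ -9.6983e+7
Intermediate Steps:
F(O) = -2 (F(O) = 1 - 3 = -2)
g = 27449 (g = -3 + (23423 - 1*(-4029)) = -3 + (23423 + 4029) = -3 + 27452 = 27449)
o(E, q) = -2 + E/q
W = -5720388840/59 (W = 3 + (-2 - 12817)*((-2 + 33/(-59)) + 7566) = 3 - 12819*((-2 + 33*(-1/59)) + 7566) = 3 - 12819*((-2 - 33/59) + 7566) = 3 - 12819*(-151/59 + 7566) = 3 - 12819*446243/59 = 3 - 5720389017/59 = -5720388840/59 ≈ -9.6956e+7)
W - g = -5720388840/59 - 1*27449 = -5720388840/59 - 27449 = -5722008331/59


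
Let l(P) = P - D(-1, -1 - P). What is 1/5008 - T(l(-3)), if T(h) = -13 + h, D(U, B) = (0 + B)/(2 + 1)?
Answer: 250403/15024 ≈ 16.667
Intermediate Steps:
D(U, B) = B/3
l(P) = ⅓ + 4*P/3 (l(P) = P - (-1 - P)/3 = P - (-⅓ - P/3) = P + (⅓ + P/3) = ⅓ + 4*P/3)
1/5008 - T(l(-3)) = 1/5008 - (-13 + (⅓ + (4/3)*(-3))) = 1/5008 - (-13 + (⅓ - 4)) = 1/5008 - (-13 - 11/3) = 1/5008 - 1*(-50/3) = 1/5008 + 50/3 = 250403/15024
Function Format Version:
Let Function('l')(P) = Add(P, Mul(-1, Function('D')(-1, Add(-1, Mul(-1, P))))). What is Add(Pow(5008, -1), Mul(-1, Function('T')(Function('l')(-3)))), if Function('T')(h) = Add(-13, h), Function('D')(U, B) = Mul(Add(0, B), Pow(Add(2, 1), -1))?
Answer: Rational(250403, 15024) ≈ 16.667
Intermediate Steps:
Function('D')(U, B) = Mul(Rational(1, 3), B) (Function('D')(U, B) = Mul(B, Pow(3, -1)) = Mul(B, Rational(1, 3)) = Mul(Rational(1, 3), B))
Function('l')(P) = Add(Rational(1, 3), Mul(Rational(4, 3), P)) (Function('l')(P) = Add(P, Mul(-1, Mul(Rational(1, 3), Add(-1, Mul(-1, P))))) = Add(P, Mul(-1, Add(Rational(-1, 3), Mul(Rational(-1, 3), P)))) = Add(P, Add(Rational(1, 3), Mul(Rational(1, 3), P))) = Add(Rational(1, 3), Mul(Rational(4, 3), P)))
Add(Pow(5008, -1), Mul(-1, Function('T')(Function('l')(-3)))) = Add(Pow(5008, -1), Mul(-1, Add(-13, Add(Rational(1, 3), Mul(Rational(4, 3), -3))))) = Add(Rational(1, 5008), Mul(-1, Add(-13, Add(Rational(1, 3), -4)))) = Add(Rational(1, 5008), Mul(-1, Add(-13, Rational(-11, 3)))) = Add(Rational(1, 5008), Mul(-1, Rational(-50, 3))) = Add(Rational(1, 5008), Rational(50, 3)) = Rational(250403, 15024)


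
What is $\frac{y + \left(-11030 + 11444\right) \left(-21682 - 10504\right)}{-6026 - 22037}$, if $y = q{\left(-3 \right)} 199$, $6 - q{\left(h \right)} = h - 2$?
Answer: $\frac{13322815}{28063} \approx 474.75$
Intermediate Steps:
$q{\left(h \right)} = 8 - h$ ($q{\left(h \right)} = 6 - \left(h - 2\right) = 6 - \left(-2 + h\right) = 8 - h$)
$y = 2189$ ($y = \left(8 - -3\right) 199 = \left(8 + 3\right) 199 = 11 \cdot 199 = 2189$)
$\frac{y + \left(-11030 + 11444\right) \left(-21682 - 10504\right)}{-6026 - 22037} = \frac{2189 + \left(-11030 + 11444\right) \left(-21682 - 10504\right)}{-6026 - 22037} = \frac{2189 + 414 \left(-32186\right)}{-28063} = \left(2189 - 13325004\right) \left(- \frac{1}{28063}\right) = \left(-13322815\right) \left(- \frac{1}{28063}\right) = \frac{13322815}{28063}$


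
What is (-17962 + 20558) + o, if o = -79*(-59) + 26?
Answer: 7283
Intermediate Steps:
o = 4687 (o = 4661 + 26 = 4687)
(-17962 + 20558) + o = (-17962 + 20558) + 4687 = 2596 + 4687 = 7283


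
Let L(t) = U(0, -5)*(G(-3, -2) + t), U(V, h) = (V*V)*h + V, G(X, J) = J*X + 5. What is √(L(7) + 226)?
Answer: √226 ≈ 15.033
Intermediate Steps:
G(X, J) = 5 + J*X
U(V, h) = V + h*V² (U(V, h) = V²*h + V = h*V² + V = V + h*V²)
L(t) = 0 (L(t) = (0*(1 + 0*(-5)))*((5 - 2*(-3)) + t) = (0*(1 + 0))*((5 + 6) + t) = (0*1)*(11 + t) = 0*(11 + t) = 0)
√(L(7) + 226) = √(0 + 226) = √226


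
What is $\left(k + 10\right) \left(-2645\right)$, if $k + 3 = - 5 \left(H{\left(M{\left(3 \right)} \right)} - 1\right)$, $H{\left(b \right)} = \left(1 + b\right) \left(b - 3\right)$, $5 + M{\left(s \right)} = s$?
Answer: $34385$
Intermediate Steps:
$M{\left(s \right)} = -5 + s$
$H{\left(b \right)} = \left(1 + b\right) \left(-3 + b\right)$
$k = -23$ ($k = -3 - 5 \left(\left(-3 + \left(-5 + 3\right)^{2} - 2 \left(-5 + 3\right)\right) - 1\right) = -3 - 5 \left(\left(-3 + \left(-2\right)^{2} - -4\right) - 1\right) = -3 - 5 \left(\left(-3 + 4 + 4\right) - 1\right) = -3 - 5 \left(5 - 1\right) = -3 - 20 = -23$)
$\left(k + 10\right) \left(-2645\right) = \left(-23 + 10\right) \left(-2645\right) = \left(-13\right) \left(-2645\right) = 34385$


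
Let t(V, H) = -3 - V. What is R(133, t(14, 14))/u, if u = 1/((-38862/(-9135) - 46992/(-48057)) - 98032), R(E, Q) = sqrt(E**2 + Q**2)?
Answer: -1593845158118*sqrt(17978)/16259285 ≈ -1.3144e+7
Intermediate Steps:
u = -16259285/1593845158118 (u = 1/((-38862*(-1/9135) - 46992*(-1/48057)) - 98032) = 1/((4318/1015 + 15664/16019) - 98032) = 1/(85069002/16259285 - 98032) = 1/(-1593845158118/16259285) = -16259285/1593845158118 ≈ -1.0201e-5)
R(133, t(14, 14))/u = sqrt(133**2 + (-3 - 1*14)**2)/(-16259285/1593845158118) = sqrt(17689 + (-3 - 14)**2)*(-1593845158118/16259285) = sqrt(17689 + (-17)**2)*(-1593845158118/16259285) = sqrt(17689 + 289)*(-1593845158118/16259285) = sqrt(17978)*(-1593845158118/16259285) = -1593845158118*sqrt(17978)/16259285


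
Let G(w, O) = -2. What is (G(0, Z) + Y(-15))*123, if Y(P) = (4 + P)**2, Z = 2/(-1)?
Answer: 14637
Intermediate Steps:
Z = -2 (Z = 2*(-1) = -2)
(G(0, Z) + Y(-15))*123 = (-2 + (4 - 15)**2)*123 = (-2 + (-11)**2)*123 = (-2 + 121)*123 = 119*123 = 14637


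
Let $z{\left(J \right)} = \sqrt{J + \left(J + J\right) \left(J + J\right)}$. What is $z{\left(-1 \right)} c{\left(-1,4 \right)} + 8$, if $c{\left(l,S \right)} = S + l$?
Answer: $8 + 3 \sqrt{3} \approx 13.196$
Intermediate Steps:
$z{\left(J \right)} = \sqrt{J + 4 J^{2}}$ ($z{\left(J \right)} = \sqrt{J + 2 J 2 J} = \sqrt{J + 4 J^{2}}$)
$z{\left(-1 \right)} c{\left(-1,4 \right)} + 8 = \sqrt{- (1 + 4 \left(-1\right))} \left(4 - 1\right) + 8 = \sqrt{- (1 - 4)} 3 + 8 = \sqrt{\left(-1\right) \left(-3\right)} 3 + 8 = \sqrt{3} \cdot 3 + 8 = 3 \sqrt{3} + 8 = 8 + 3 \sqrt{3}$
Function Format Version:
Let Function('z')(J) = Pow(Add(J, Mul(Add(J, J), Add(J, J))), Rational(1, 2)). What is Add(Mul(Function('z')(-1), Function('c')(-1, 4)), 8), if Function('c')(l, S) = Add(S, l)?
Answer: Add(8, Mul(3, Pow(3, Rational(1, 2)))) ≈ 13.196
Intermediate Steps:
Function('z')(J) = Pow(Add(J, Mul(4, Pow(J, 2))), Rational(1, 2)) (Function('z')(J) = Pow(Add(J, Mul(Mul(2, J), Mul(2, J))), Rational(1, 2)) = Pow(Add(J, Mul(4, Pow(J, 2))), Rational(1, 2)))
Add(Mul(Function('z')(-1), Function('c')(-1, 4)), 8) = Add(Mul(Pow(Mul(-1, Add(1, Mul(4, -1))), Rational(1, 2)), Add(4, -1)), 8) = Add(Mul(Pow(Mul(-1, Add(1, -4)), Rational(1, 2)), 3), 8) = Add(Mul(Pow(Mul(-1, -3), Rational(1, 2)), 3), 8) = Add(Mul(Pow(3, Rational(1, 2)), 3), 8) = Add(Mul(3, Pow(3, Rational(1, 2))), 8) = Add(8, Mul(3, Pow(3, Rational(1, 2))))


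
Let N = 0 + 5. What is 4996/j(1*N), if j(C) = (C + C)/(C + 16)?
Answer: 52458/5 ≈ 10492.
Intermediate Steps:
N = 5
j(C) = 2*C/(16 + C) (j(C) = (2*C)/(16 + C) = 2*C/(16 + C))
4996/j(1*N) = 4996/((2*(1*5)/(16 + 1*5))) = 4996/((2*5/(16 + 5))) = 4996/((2*5/21)) = 4996/((2*5*(1/21))) = 4996/(10/21) = 4996*(21/10) = 52458/5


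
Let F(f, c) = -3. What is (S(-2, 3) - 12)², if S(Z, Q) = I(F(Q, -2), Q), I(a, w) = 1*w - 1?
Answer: 100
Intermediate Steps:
I(a, w) = -1 + w (I(a, w) = w - 1 = -1 + w)
S(Z, Q) = -1 + Q
(S(-2, 3) - 12)² = ((-1 + 3) - 12)² = (2 - 12)² = (-10)² = 100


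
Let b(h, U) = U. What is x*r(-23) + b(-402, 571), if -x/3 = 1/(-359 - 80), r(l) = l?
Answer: 250600/439 ≈ 570.84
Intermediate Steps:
x = 3/439 (x = -3/(-359 - 80) = -3/(-439) = -3*(-1/439) = 3/439 ≈ 0.0068337)
x*r(-23) + b(-402, 571) = (3/439)*(-23) + 571 = -69/439 + 571 = 250600/439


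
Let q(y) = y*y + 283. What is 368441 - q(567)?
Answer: 46669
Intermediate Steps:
q(y) = 283 + y² (q(y) = y² + 283 = 283 + y²)
368441 - q(567) = 368441 - (283 + 567²) = 368441 - (283 + 321489) = 368441 - 1*321772 = 368441 - 321772 = 46669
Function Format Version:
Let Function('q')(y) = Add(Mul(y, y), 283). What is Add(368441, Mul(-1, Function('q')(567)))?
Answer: 46669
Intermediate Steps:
Function('q')(y) = Add(283, Pow(y, 2)) (Function('q')(y) = Add(Pow(y, 2), 283) = Add(283, Pow(y, 2)))
Add(368441, Mul(-1, Function('q')(567))) = Add(368441, Mul(-1, Add(283, Pow(567, 2)))) = Add(368441, Mul(-1, Add(283, 321489))) = Add(368441, Mul(-1, 321772)) = Add(368441, -321772) = 46669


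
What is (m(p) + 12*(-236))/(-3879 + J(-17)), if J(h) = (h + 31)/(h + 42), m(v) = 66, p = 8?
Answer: 69150/96961 ≈ 0.71317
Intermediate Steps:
J(h) = (31 + h)/(42 + h)
(m(p) + 12*(-236))/(-3879 + J(-17)) = (66 + 12*(-236))/(-3879 + (31 - 17)/(42 - 17)) = (66 - 2832)/(-3879 + 14/25) = -2766/(-3879 + (1/25)*14) = -2766/(-3879 + 14/25) = -2766/(-96961/25) = -2766*(-25/96961) = 69150/96961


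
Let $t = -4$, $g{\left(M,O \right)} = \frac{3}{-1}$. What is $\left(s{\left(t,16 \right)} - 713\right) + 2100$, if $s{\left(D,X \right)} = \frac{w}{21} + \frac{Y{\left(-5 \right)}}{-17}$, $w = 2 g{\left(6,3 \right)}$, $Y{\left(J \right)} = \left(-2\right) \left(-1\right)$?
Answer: $\frac{165005}{119} \approx 1386.6$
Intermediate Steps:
$g{\left(M,O \right)} = -3$ ($g{\left(M,O \right)} = 3 \left(-1\right) = -3$)
$Y{\left(J \right)} = 2$
$w = -6$ ($w = 2 \left(-3\right) = -6$)
$s{\left(D,X \right)} = - \frac{48}{119}$ ($s{\left(D,X \right)} = - \frac{6}{21} + \frac{2}{-17} = \left(-6\right) \frac{1}{21} + 2 \left(- \frac{1}{17}\right) = - \frac{2}{7} - \frac{2}{17} = - \frac{48}{119}$)
$\left(s{\left(t,16 \right)} - 713\right) + 2100 = \left(- \frac{48}{119} - 713\right) + 2100 = - \frac{84895}{119} + 2100 = \frac{165005}{119}$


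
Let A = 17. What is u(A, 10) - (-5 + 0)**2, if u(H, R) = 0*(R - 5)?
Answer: -25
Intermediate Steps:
u(H, R) = 0 (u(H, R) = 0*(-5 + R) = 0)
u(A, 10) - (-5 + 0)**2 = 0 - (-5 + 0)**2 = 0 - 1*(-5)**2 = 0 - 1*25 = 0 - 25 = -25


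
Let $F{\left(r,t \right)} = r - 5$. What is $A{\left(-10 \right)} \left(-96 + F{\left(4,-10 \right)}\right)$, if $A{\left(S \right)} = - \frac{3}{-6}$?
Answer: $- \frac{97}{2} \approx -48.5$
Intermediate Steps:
$A{\left(S \right)} = \frac{1}{2}$ ($A{\left(S \right)} = \left(-3\right) \left(- \frac{1}{6}\right) = \frac{1}{2}$)
$F{\left(r,t \right)} = -5 + r$
$A{\left(-10 \right)} \left(-96 + F{\left(4,-10 \right)}\right) = \frac{-96 + \left(-5 + 4\right)}{2} = \frac{-96 - 1}{2} = \frac{1}{2} \left(-97\right) = - \frac{97}{2}$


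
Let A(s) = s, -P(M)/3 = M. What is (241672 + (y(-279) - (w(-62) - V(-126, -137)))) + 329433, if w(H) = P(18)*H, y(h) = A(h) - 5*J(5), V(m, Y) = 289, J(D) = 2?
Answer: 567757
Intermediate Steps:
P(M) = -3*M
y(h) = -10 + h (y(h) = h - 5*2 = h - 10 = -10 + h)
w(H) = -54*H (w(H) = (-3*18)*H = -54*H)
(241672 + (y(-279) - (w(-62) - V(-126, -137)))) + 329433 = (241672 + ((-10 - 279) - (-54*(-62) - 1*289))) + 329433 = (241672 + (-289 - (3348 - 289))) + 329433 = (241672 + (-289 - 1*3059)) + 329433 = (241672 + (-289 - 3059)) + 329433 = (241672 - 3348) + 329433 = 238324 + 329433 = 567757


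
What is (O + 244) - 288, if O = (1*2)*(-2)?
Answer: -48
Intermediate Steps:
O = -4 (O = 2*(-2) = -4)
(O + 244) - 288 = (-4 + 244) - 288 = 240 - 288 = -48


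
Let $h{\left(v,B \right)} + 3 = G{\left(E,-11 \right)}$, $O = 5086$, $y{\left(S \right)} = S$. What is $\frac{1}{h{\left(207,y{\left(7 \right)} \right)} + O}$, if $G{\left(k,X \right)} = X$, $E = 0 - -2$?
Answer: $\frac{1}{5072} \approx 0.00019716$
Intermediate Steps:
$E = 2$ ($E = 0 + 2 = 2$)
$h{\left(v,B \right)} = -14$ ($h{\left(v,B \right)} = -3 - 11 = -14$)
$\frac{1}{h{\left(207,y{\left(7 \right)} \right)} + O} = \frac{1}{-14 + 5086} = \frac{1}{5072}$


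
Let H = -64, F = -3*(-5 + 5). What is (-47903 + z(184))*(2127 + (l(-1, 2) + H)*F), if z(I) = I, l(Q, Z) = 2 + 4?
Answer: -101498313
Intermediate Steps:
l(Q, Z) = 6
F = 0 (F = -3*0 = 0)
(-47903 + z(184))*(2127 + (l(-1, 2) + H)*F) = (-47903 + 184)*(2127 + (6 - 64)*0) = -47719*(2127 - 58*0) = -47719*(2127 + 0) = -47719*2127 = -101498313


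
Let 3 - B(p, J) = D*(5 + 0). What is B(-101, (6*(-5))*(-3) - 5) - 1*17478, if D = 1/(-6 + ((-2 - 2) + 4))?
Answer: -104845/6 ≈ -17474.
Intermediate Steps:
D = -⅙ (D = 1/(-6 + (-4 + 4)) = 1/(-6 + 0) = 1/(-6) = -⅙ ≈ -0.16667)
B(p, J) = 23/6 (B(p, J) = 3 - (-1)*(5 + 0)/6 = 3 - (-1)*5/6 = 3 - 1*(-⅚) = 3 + ⅚ = 23/6)
B(-101, (6*(-5))*(-3) - 5) - 1*17478 = 23/6 - 1*17478 = 23/6 - 17478 = -104845/6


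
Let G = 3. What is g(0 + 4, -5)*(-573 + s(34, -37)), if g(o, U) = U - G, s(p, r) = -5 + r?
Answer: 4920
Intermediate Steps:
g(o, U) = -3 + U (g(o, U) = U - 1*3 = U - 3 = -3 + U)
g(0 + 4, -5)*(-573 + s(34, -37)) = (-3 - 5)*(-573 + (-5 - 37)) = -8*(-573 - 42) = -8*(-615) = 4920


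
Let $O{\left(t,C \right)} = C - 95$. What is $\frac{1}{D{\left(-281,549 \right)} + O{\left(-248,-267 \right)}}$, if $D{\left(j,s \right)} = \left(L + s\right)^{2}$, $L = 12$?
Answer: $\frac{1}{314359} \approx 3.1811 \cdot 10^{-6}$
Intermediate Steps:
$O{\left(t,C \right)} = -95 + C$ ($O{\left(t,C \right)} = C - 95 = -95 + C$)
$D{\left(j,s \right)} = \left(12 + s\right)^{2}$
$\frac{1}{D{\left(-281,549 \right)} + O{\left(-248,-267 \right)}} = \frac{1}{\left(12 + 549\right)^{2} - 362} = \frac{1}{561^{2} - 362} = \frac{1}{314721 - 362} = \frac{1}{314359}$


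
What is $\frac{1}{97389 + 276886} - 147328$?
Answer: $- \frac{55141187199}{374275} \approx -1.4733 \cdot 10^{5}$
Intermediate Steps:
$\frac{1}{97389 + 276886} - 147328 = \frac{1}{374275} - 147328 = - \frac{55141187199}{374275}$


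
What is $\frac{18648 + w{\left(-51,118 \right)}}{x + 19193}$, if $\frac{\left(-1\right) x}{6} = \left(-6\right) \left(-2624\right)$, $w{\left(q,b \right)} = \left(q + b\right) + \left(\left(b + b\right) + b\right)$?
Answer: $- \frac{19069}{75271} \approx -0.25334$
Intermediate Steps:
$w{\left(q,b \right)} = q + 4 b$ ($w{\left(q,b \right)} = \left(b + q\right) + \left(2 b + b\right) = \left(b + q\right) + 3 b = q + 4 b$)
$x = -94464$ ($x = - 6 \left(\left(-6\right) \left(-2624\right)\right) = \left(-6\right) 15744 = -94464$)
$\frac{18648 + w{\left(-51,118 \right)}}{x + 19193} = \frac{18648 + \left(-51 + 4 \cdot 118\right)}{-94464 + 19193} = \frac{18648 + \left(-51 + 472\right)}{-75271} = \left(18648 + 421\right) \left(- \frac{1}{75271}\right) = 19069 \left(- \frac{1}{75271}\right) = - \frac{19069}{75271}$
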